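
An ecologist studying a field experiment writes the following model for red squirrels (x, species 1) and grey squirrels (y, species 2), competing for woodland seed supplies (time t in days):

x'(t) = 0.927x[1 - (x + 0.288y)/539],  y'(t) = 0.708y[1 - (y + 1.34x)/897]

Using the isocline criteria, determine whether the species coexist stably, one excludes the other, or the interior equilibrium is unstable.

Compare the nullcline intercepts: K1/α12 = 539/0.288 = 1870 > K2 = 897; K2/α21 = 897/1.34 = 669 > K1 = 539.
Since both inequalities hold, each species can invade when rare, so the interior equilibrium is stable.

stable coexistence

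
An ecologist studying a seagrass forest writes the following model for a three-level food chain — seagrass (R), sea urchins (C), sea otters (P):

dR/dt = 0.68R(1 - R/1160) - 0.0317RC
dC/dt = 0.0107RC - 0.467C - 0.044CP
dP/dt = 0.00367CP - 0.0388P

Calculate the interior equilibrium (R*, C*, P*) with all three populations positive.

R* ≈ 588, C* ≈ 10.6, P* ≈ 132

From dP/dt = 0: 0.00367C* = 0.0388, so C* = 10.6.
From dR/dt = 0: 0.68(1 - R*/1160) = 0.0317·10.6, giving R* = 1160·(1 - 0.493) = 588.
From dC/dt = 0: 0.0107·588 - 0.467 = 0.044P*, so P* = 5.83/0.044 = 132.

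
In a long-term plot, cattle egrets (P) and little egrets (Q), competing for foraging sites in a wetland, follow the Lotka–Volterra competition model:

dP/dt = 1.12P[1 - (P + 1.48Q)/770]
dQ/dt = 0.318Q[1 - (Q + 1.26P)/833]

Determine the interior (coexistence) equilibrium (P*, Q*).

Setting both brackets to zero gives the nullclines P + 1.48Q = 770 and 1.26P + Q = 833.
Substituting Q = 833 - 1.26P into the first: P(1 - 1.48·1.26) = 770 - 1.48·833.
So P* = -463/-0.865 = 535, and then Q* = 833 - 1.26·535 = 159.

P* ≈ 535, Q* ≈ 159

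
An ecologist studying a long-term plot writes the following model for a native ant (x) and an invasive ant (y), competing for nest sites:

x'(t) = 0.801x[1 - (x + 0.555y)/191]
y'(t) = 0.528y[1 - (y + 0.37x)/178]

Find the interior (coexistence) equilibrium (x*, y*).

Setting both brackets to zero gives the nullclines x + 0.555y = 191 and 0.37x + y = 178.
Substituting y = 178 - 0.37x into the first: x(1 - 0.555·0.37) = 191 - 0.555·178.
So x* = 92.2/0.795 = 116, and then y* = 178 - 0.37·116 = 135.

x* ≈ 116, y* ≈ 135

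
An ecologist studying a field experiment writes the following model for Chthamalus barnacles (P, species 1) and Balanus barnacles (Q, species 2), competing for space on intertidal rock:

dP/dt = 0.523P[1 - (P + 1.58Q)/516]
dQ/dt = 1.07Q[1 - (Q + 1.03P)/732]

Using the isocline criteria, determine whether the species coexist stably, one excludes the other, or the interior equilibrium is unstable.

species 2 excludes species 1

Compare the nullcline intercepts: K1/α12 = 516/1.58 = 327 < K2 = 732; K2/α21 = 732/1.03 = 711 > K1 = 516.
Since the inequalities point opposite ways, species 2 can invade but species 1 cannot.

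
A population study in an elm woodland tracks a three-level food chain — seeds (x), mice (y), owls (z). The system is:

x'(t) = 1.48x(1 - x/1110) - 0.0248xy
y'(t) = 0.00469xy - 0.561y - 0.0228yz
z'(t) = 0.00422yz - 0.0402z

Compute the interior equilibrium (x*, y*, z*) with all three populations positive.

x* ≈ 933, y* ≈ 9.53, z* ≈ 167

From dz/dt = 0: 0.00422y* = 0.0402, so y* = 9.53.
From dx/dt = 0: 1.48(1 - x*/1110) = 0.0248·9.53, giving x* = 1110·(1 - 0.16) = 933.
From dy/dt = 0: 0.00469·933 - 0.561 = 0.0228z*, so z* = 3.81/0.0228 = 167.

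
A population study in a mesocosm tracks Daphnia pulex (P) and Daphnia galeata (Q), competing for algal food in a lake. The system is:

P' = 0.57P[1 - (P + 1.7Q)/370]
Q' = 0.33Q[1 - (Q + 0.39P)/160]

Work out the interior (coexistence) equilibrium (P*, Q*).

Setting both brackets to zero gives the nullclines P + 1.7Q = 370 and 0.39P + Q = 160.
Substituting Q = 160 - 0.39P into the first: P(1 - 1.7·0.39) = 370 - 1.7·160.
So P* = 98/0.337 = 291, and then Q* = 160 - 0.39·291 = 46.6.

P* ≈ 291, Q* ≈ 46.6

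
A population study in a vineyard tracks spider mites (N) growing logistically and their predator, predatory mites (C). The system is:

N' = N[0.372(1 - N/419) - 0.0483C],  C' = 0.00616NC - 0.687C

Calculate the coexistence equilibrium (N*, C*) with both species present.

From dC/dt = 0 with C > 0: 0.00616N* = 0.687, so N* = 112.
Substitute into dN/dt = 0: 0.372(1 - 112/419) = 0.0483C*.
The bracket is 0.734, giving C* = 0.273/0.0483 = 5.65.

N* ≈ 112, C* ≈ 5.65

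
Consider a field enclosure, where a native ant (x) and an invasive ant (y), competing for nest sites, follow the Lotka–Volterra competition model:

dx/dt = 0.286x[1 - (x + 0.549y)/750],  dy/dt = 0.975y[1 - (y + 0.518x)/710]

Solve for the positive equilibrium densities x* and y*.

Setting both brackets to zero gives the nullclines x + 0.549y = 750 and 0.518x + y = 710.
Substituting y = 710 - 0.518x into the first: x(1 - 0.549·0.518) = 750 - 0.549·710.
So x* = 360/0.716 = 503, and then y* = 710 - 0.518·503 = 449.

x* ≈ 503, y* ≈ 449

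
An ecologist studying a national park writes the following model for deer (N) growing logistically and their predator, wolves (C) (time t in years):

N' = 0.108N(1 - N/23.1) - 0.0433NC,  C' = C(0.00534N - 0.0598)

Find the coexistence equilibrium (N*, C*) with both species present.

From dC/dt = 0 with C > 0: 0.00534N* = 0.0598, so N* = 11.2.
Substitute into dN/dt = 0: 0.108(1 - 11.2/23.1) = 0.0433C*.
The bracket is 0.515, giving C* = 0.0556/0.0433 = 1.29.

N* ≈ 11.2, C* ≈ 1.29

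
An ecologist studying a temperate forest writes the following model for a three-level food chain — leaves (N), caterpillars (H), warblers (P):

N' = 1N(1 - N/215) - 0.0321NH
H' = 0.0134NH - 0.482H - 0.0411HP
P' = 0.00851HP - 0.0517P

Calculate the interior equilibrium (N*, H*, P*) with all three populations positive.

N* ≈ 173, H* ≈ 6.08, P* ≈ 44.7

From dP/dt = 0: 0.00851H* = 0.0517, so H* = 6.08.
From dN/dt = 0: 1(1 - N*/215) = 0.0321·6.08, giving N* = 215·(1 - 0.195) = 173.
From dH/dt = 0: 0.0134·173 - 0.482 = 0.0411P*, so P* = 1.84/0.0411 = 44.7.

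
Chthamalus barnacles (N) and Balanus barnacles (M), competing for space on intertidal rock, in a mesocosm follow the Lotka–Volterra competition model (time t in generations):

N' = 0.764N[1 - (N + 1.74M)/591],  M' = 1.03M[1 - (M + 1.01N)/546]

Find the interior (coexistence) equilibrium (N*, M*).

Setting both brackets to zero gives the nullclines N + 1.74M = 591 and 1.01N + M = 546.
Substituting M = 546 - 1.01N into the first: N(1 - 1.74·1.01) = 591 - 1.74·546.
So N* = -359/-0.757 = 474, and then M* = 546 - 1.01·474 = 67.2.

N* ≈ 474, M* ≈ 67.2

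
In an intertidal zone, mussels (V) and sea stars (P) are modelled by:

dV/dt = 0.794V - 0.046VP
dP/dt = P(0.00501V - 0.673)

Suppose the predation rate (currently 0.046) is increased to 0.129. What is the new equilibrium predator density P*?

At the interior fixed point, setting dV/dt = 0 with V > 0 fixes P* = (prey growth rate)/(VP coefficient) — independent of the other coefficients.
With the change, P* = 0.794/0.129 = 6.16; it falls from 17.3.

P* ≈ 6.16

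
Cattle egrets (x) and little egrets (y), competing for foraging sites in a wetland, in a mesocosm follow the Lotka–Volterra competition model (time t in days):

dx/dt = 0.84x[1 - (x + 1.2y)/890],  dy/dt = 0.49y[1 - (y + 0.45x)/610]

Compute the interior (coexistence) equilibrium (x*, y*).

Setting both brackets to zero gives the nullclines x + 1.2y = 890 and 0.45x + y = 610.
Substituting y = 610 - 0.45x into the first: x(1 - 1.2·0.45) = 890 - 1.2·610.
So x* = 158/0.46 = 343, and then y* = 610 - 0.45·343 = 455.

x* ≈ 343, y* ≈ 455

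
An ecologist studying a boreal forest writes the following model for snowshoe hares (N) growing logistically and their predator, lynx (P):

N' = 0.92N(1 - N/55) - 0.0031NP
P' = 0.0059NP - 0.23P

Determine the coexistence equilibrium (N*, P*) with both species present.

From dP/dt = 0 with P > 0: 0.0059N* = 0.23, so N* = 39.
Substitute into dN/dt = 0: 0.92(1 - 39/55) = 0.0031P*.
The bracket is 0.291, giving P* = 0.268/0.0031 = 86.4.

N* ≈ 39, P* ≈ 86.4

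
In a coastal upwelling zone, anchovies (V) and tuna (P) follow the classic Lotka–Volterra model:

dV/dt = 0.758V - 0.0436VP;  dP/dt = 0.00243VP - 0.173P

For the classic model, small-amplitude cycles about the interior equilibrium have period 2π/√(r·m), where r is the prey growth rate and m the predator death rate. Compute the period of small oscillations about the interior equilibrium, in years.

T ≈ 17.4 years

Here r = 0.758 and m = 0.173, so r·m = 0.131.
ω = √0.131 = 0.362 per year, hence T = 2π/ω ≈ 17.4 years.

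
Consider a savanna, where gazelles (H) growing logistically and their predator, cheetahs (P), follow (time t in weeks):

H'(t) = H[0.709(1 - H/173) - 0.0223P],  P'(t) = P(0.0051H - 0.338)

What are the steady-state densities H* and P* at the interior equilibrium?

H* ≈ 66.3, P* ≈ 19.6

From dP/dt = 0 with P > 0: 0.0051H* = 0.338, so H* = 66.3.
Substitute into dH/dt = 0: 0.709(1 - 66.3/173) = 0.0223P*.
The bracket is 0.617, giving P* = 0.437/0.0223 = 19.6.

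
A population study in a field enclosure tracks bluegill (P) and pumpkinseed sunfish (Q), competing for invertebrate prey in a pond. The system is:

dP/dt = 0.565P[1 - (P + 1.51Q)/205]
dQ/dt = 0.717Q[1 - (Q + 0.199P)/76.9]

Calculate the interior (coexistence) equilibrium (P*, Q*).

Setting both brackets to zero gives the nullclines P + 1.51Q = 205 and 0.199P + Q = 76.9.
Substituting Q = 76.9 - 0.199P into the first: P(1 - 1.51·0.199) = 205 - 1.51·76.9.
So P* = 88.9/0.7 = 127, and then Q* = 76.9 - 0.199·127 = 51.6.

P* ≈ 127, Q* ≈ 51.6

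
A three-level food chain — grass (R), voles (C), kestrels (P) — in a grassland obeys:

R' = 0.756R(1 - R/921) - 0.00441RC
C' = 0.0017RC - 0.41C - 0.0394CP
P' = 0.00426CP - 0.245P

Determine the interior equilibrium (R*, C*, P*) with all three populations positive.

From dP/dt = 0: 0.00426C* = 0.245, so C* = 57.5.
From dR/dt = 0: 0.756(1 - R*/921) = 0.00441·57.5, giving R* = 921·(1 - 0.335) = 612.
From dC/dt = 0: 0.0017·612 - 0.41 = 0.0394P*, so P* = 0.63/0.0394 = 16.

R* ≈ 612, C* ≈ 57.5, P* ≈ 16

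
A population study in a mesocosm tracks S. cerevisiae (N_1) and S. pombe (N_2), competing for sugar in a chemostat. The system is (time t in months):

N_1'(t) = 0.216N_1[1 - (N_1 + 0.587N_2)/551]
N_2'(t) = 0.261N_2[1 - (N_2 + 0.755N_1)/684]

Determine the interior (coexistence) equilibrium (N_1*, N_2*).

N_1* ≈ 268, N_2* ≈ 481

Setting both brackets to zero gives the nullclines N_1 + 0.587N_2 = 551 and 0.755N_1 + N_2 = 684.
Substituting N_2 = 684 - 0.755N_1 into the first: N_1(1 - 0.587·0.755) = 551 - 0.587·684.
So N_1* = 149/0.557 = 268, and then N_2* = 684 - 0.755·268 = 481.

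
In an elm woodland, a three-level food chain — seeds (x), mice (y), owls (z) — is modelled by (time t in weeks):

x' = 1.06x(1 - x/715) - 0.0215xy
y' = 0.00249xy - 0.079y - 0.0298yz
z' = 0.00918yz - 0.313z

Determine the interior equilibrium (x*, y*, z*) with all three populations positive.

From dz/dt = 0: 0.00918y* = 0.313, so y* = 34.1.
From dx/dt = 0: 1.06(1 - x*/715) = 0.0215·34.1, giving x* = 715·(1 - 0.692) = 221.
From dy/dt = 0: 0.00249·221 - 0.079 = 0.0298z*, so z* = 0.47/0.0298 = 15.8.

x* ≈ 221, y* ≈ 34.1, z* ≈ 15.8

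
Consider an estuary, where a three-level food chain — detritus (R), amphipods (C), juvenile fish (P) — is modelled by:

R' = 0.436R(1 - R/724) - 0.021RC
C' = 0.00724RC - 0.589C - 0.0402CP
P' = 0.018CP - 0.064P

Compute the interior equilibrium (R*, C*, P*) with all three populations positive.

R* ≈ 600, C* ≈ 3.56, P* ≈ 93.4

From dP/dt = 0: 0.018C* = 0.064, so C* = 3.56.
From dR/dt = 0: 0.436(1 - R*/724) = 0.021·3.56, giving R* = 724·(1 - 0.171) = 600.
From dC/dt = 0: 0.00724·600 - 0.589 = 0.0402P*, so P* = 3.76/0.0402 = 93.4.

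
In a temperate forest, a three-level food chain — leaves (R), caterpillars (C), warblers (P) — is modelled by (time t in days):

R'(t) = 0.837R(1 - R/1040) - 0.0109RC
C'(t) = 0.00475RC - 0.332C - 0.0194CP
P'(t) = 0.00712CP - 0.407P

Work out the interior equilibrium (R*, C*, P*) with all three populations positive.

R* ≈ 266, C* ≈ 57.2, P* ≈ 48

From dP/dt = 0: 0.00712C* = 0.407, so C* = 57.2.
From dR/dt = 0: 0.837(1 - R*/1040) = 0.0109·57.2, giving R* = 1040·(1 - 0.744) = 266.
From dC/dt = 0: 0.00475·266 - 0.332 = 0.0194P*, so P* = 0.931/0.0194 = 48.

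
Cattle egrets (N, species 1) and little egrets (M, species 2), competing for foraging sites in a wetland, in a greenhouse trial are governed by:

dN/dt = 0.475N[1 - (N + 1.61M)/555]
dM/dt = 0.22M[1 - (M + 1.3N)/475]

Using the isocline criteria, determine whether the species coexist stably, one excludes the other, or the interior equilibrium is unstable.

unstable coexistence (outcome depends on initial conditions)

Compare the nullcline intercepts: K1/α12 = 555/1.61 = 345 < K2 = 475; K2/α21 = 475/1.3 = 365 < K1 = 555.
Since both are reversed, neither can invade when rare; the interior point is a saddle.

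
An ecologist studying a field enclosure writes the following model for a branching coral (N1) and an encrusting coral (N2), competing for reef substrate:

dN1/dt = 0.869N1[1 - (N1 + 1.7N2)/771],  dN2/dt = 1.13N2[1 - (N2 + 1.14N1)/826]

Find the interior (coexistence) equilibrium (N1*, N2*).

Setting both brackets to zero gives the nullclines N1 + 1.7N2 = 771 and 1.14N1 + N2 = 826.
Substituting N2 = 826 - 1.14N1 into the first: N1(1 - 1.7·1.14) = 771 - 1.7·826.
So N1* = -633/-0.938 = 675, and then N2* = 826 - 1.14·675 = 56.4.

N1* ≈ 675, N2* ≈ 56.4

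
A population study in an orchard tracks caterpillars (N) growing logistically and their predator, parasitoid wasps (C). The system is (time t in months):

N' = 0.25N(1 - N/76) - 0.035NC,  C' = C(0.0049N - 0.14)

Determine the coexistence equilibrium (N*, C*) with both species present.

N* ≈ 28.6, C* ≈ 4.46

From dC/dt = 0 with C > 0: 0.0049N* = 0.14, so N* = 28.6.
Substitute into dN/dt = 0: 0.25(1 - 28.6/76) = 0.035C*.
The bracket is 0.624, giving C* = 0.156/0.035 = 4.46.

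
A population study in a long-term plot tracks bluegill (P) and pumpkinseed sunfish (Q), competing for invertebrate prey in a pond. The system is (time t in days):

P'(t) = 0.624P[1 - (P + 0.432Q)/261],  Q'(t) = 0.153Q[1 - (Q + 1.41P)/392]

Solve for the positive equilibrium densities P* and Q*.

Setting both brackets to zero gives the nullclines P + 0.432Q = 261 and 1.41P + Q = 392.
Substituting Q = 392 - 1.41P into the first: P(1 - 0.432·1.41) = 261 - 0.432·392.
So P* = 91.7/0.391 = 234, and then Q* = 392 - 1.41·234 = 61.4.

P* ≈ 234, Q* ≈ 61.4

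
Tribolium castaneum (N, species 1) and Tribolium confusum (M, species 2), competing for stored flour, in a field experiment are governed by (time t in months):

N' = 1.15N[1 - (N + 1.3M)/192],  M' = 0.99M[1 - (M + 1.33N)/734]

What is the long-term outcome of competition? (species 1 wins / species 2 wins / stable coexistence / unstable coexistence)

Compare the nullcline intercepts: K1/α12 = 192/1.3 = 148 < K2 = 734; K2/α21 = 734/1.33 = 552 > K1 = 192.
Since the inequalities point opposite ways, species 2 can invade but species 1 cannot.

species 2 excludes species 1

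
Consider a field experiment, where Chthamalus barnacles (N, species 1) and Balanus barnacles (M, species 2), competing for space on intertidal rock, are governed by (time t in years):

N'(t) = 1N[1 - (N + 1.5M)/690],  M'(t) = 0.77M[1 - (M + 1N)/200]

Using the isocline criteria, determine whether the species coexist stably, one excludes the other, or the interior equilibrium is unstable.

species 1 excludes species 2

Compare the nullcline intercepts: K1/α12 = 690/1.5 = 460 > K2 = 200; K2/α21 = 200/1 = 200 < K1 = 690.
Since the inequalities point opposite ways, species 1 can invade but species 2 cannot.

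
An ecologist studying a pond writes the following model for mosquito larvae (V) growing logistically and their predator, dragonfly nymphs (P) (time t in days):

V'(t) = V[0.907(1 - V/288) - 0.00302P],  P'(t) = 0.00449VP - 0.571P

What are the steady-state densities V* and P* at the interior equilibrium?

V* ≈ 127, P* ≈ 168

From dP/dt = 0 with P > 0: 0.00449V* = 0.571, so V* = 127.
Substitute into dV/dt = 0: 0.907(1 - 127/288) = 0.00302P*.
The bracket is 0.558, giving P* = 0.506/0.00302 = 168.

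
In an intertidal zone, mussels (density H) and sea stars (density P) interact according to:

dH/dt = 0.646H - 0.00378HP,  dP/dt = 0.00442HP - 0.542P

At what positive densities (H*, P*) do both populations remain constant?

H* ≈ 123, P* ≈ 171

Set dP/dt = 0 with P > 0: 0.00442H - 0.542 = 0, so H* = 0.542/0.00442 = 123.
Set dH/dt = 0 with H > 0: 0.646 - 0.00378P = 0, so P* = 0.646/0.00378 = 171.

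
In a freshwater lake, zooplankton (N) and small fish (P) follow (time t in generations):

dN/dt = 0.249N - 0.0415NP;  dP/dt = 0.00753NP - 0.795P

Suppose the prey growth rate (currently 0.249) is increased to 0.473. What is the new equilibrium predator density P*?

P* ≈ 11.4

At the interior fixed point, setting dN/dt = 0 with N > 0 fixes P* = (prey growth rate)/(NP coefficient) — independent of the other coefficients.
With the change, P* = 0.473/0.0415 = 11.4; it rises from 6.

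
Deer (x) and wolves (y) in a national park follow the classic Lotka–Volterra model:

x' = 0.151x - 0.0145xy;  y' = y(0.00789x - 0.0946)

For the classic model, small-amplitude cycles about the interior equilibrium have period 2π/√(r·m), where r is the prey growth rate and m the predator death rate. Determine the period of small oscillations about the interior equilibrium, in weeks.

Here r = 0.151 and m = 0.0946, so r·m = 0.0143.
ω = √0.0143 = 0.12 per week, hence T = 2π/ω ≈ 52.6 weeks.

T ≈ 52.6 weeks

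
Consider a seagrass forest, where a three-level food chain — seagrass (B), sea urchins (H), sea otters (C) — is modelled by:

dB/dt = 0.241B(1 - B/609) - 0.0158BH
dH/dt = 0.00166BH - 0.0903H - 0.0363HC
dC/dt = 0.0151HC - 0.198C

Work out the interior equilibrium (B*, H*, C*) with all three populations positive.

B* ≈ 85.5, H* ≈ 13.1, C* ≈ 1.42

From dC/dt = 0: 0.0151H* = 0.198, so H* = 13.1.
From dB/dt = 0: 0.241(1 - B*/609) = 0.0158·13.1, giving B* = 609·(1 - 0.86) = 85.5.
From dH/dt = 0: 0.00166·85.5 - 0.0903 = 0.0363C*, so C* = 0.0516/0.0363 = 1.42.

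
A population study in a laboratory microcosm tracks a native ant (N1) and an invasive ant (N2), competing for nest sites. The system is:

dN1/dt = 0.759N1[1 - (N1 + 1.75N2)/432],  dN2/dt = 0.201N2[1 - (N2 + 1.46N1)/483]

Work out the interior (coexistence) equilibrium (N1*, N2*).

N1* ≈ 266, N2* ≈ 95

Setting both brackets to zero gives the nullclines N1 + 1.75N2 = 432 and 1.46N1 + N2 = 483.
Substituting N2 = 483 - 1.46N1 into the first: N1(1 - 1.75·1.46) = 432 - 1.75·483.
So N1* = -413/-1.55 = 266, and then N2* = 483 - 1.46·266 = 95.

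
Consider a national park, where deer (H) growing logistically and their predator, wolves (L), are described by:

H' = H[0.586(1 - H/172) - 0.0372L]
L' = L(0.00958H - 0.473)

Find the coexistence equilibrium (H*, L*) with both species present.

From dL/dt = 0 with L > 0: 0.00958H* = 0.473, so H* = 49.4.
Substitute into dH/dt = 0: 0.586(1 - 49.4/172) = 0.0372L*.
The bracket is 0.713, giving L* = 0.418/0.0372 = 11.2.

H* ≈ 49.4, L* ≈ 11.2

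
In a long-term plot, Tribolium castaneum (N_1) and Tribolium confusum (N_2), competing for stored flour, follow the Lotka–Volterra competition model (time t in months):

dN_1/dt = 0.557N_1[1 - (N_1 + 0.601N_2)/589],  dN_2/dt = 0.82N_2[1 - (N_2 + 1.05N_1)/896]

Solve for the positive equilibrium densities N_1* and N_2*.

Setting both brackets to zero gives the nullclines N_1 + 0.601N_2 = 589 and 1.05N_1 + N_2 = 896.
Substituting N_2 = 896 - 1.05N_1 into the first: N_1(1 - 0.601·1.05) = 589 - 0.601·896.
So N_1* = 50.5/0.369 = 137, and then N_2* = 896 - 1.05·137 = 752.

N_1* ≈ 137, N_2* ≈ 752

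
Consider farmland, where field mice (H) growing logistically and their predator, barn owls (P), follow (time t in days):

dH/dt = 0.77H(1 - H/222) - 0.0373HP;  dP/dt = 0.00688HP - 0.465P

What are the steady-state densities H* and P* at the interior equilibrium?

From dP/dt = 0 with P > 0: 0.00688H* = 0.465, so H* = 67.6.
Substitute into dH/dt = 0: 0.77(1 - 67.6/222) = 0.0373P*.
The bracket is 0.696, giving P* = 0.536/0.0373 = 14.4.

H* ≈ 67.6, P* ≈ 14.4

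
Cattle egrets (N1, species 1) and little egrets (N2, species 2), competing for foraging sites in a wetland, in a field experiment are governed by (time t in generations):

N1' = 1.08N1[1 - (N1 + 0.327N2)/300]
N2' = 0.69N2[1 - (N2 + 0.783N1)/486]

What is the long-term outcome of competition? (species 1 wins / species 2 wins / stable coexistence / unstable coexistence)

stable coexistence

Compare the nullcline intercepts: K1/α12 = 300/0.327 = 917 > K2 = 486; K2/α21 = 486/0.783 = 621 > K1 = 300.
Since both inequalities hold, each species can invade when rare, so the interior equilibrium is stable.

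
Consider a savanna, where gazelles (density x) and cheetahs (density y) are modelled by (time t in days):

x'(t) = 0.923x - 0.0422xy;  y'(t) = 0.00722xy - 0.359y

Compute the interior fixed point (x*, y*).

Set dy/dt = 0 with y > 0: 0.00722x - 0.359 = 0, so x* = 0.359/0.00722 = 49.7.
Set dx/dt = 0 with x > 0: 0.923 - 0.0422y = 0, so y* = 0.923/0.0422 = 21.9.

x* ≈ 49.7, y* ≈ 21.9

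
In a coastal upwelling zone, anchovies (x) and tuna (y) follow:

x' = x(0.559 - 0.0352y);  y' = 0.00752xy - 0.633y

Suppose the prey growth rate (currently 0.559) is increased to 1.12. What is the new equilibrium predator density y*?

At the interior fixed point, setting dx/dt = 0 with x > 0 fixes y* = (prey growth rate)/(xy coefficient) — independent of the other coefficients.
With the change, y* = 1.12/0.0352 = 31.8; it rises from 15.9.

y* ≈ 31.8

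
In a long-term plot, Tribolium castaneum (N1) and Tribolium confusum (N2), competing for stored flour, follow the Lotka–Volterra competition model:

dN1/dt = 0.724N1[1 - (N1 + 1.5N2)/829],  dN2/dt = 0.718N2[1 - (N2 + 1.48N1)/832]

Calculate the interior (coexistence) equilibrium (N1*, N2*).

N1* ≈ 343, N2* ≈ 324

Setting both brackets to zero gives the nullclines N1 + 1.5N2 = 829 and 1.48N1 + N2 = 832.
Substituting N2 = 832 - 1.48N1 into the first: N1(1 - 1.5·1.48) = 829 - 1.5·832.
So N1* = -419/-1.22 = 343, and then N2* = 832 - 1.48·343 = 324.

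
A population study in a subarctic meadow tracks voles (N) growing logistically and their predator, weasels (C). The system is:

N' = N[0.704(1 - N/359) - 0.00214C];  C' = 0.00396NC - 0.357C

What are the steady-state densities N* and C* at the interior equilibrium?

From dC/dt = 0 with C > 0: 0.00396N* = 0.357, so N* = 90.2.
Substitute into dN/dt = 0: 0.704(1 - 90.2/359) = 0.00214C*.
The bracket is 0.749, giving C* = 0.527/0.00214 = 246.

N* ≈ 90.2, C* ≈ 246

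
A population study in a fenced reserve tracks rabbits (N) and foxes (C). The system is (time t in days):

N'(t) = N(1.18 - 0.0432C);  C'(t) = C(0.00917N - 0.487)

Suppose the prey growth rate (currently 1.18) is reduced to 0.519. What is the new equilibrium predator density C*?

At the interior fixed point, setting dN/dt = 0 with N > 0 fixes C* = (prey growth rate)/(NC coefficient) — independent of the other coefficients.
With the change, C* = 0.519/0.0432 = 12; it falls from 27.3.

C* ≈ 12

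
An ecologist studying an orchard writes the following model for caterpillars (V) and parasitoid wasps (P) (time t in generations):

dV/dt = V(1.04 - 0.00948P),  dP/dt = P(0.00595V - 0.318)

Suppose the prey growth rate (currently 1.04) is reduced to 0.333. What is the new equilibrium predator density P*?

At the interior fixed point, setting dV/dt = 0 with V > 0 fixes P* = (prey growth rate)/(VP coefficient) — independent of the other coefficients.
With the change, P* = 0.333/0.00948 = 35.1; it falls from 110.

P* ≈ 35.1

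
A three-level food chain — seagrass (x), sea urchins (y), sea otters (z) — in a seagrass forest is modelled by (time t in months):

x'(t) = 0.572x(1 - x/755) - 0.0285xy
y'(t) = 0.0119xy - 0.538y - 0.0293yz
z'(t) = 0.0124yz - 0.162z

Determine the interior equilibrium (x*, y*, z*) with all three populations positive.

From dz/dt = 0: 0.0124y* = 0.162, so y* = 13.1.
From dx/dt = 0: 0.572(1 - x*/755) = 0.0285·13.1, giving x* = 755·(1 - 0.651) = 264.
From dy/dt = 0: 0.0119·264 - 0.538 = 0.0293z*, so z* = 2.6/0.0293 = 88.7.

x* ≈ 264, y* ≈ 13.1, z* ≈ 88.7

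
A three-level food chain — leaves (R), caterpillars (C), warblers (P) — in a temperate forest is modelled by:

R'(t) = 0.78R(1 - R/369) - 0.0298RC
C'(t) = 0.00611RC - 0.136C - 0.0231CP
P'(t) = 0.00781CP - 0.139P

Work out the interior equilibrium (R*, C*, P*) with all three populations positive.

R* ≈ 118, C* ≈ 17.8, P* ≈ 25.3

From dP/dt = 0: 0.00781C* = 0.139, so C* = 17.8.
From dR/dt = 0: 0.78(1 - R*/369) = 0.0298·17.8, giving R* = 369·(1 - 0.68) = 118.
From dC/dt = 0: 0.00611·118 - 0.136 = 0.0231P*, so P* = 0.586/0.0231 = 25.3.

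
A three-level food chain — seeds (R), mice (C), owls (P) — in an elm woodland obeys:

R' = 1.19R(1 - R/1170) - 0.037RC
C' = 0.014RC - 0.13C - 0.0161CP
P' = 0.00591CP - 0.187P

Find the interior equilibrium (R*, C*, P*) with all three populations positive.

R* ≈ 18.9, C* ≈ 31.6, P* ≈ 8.4

From dP/dt = 0: 0.00591C* = 0.187, so C* = 31.6.
From dR/dt = 0: 1.19(1 - R*/1170) = 0.037·31.6, giving R* = 1170·(1 - 0.984) = 18.9.
From dC/dt = 0: 0.014·18.9 - 0.13 = 0.0161P*, so P* = 0.135/0.0161 = 8.4.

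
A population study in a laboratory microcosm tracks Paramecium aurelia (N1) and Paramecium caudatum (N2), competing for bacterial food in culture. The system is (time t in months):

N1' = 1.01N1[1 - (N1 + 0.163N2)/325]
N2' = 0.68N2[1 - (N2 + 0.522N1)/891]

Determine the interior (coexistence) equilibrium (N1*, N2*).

Setting both brackets to zero gives the nullclines N1 + 0.163N2 = 325 and 0.522N1 + N2 = 891.
Substituting N2 = 891 - 0.522N1 into the first: N1(1 - 0.163·0.522) = 325 - 0.163·891.
So N1* = 180/0.915 = 196, and then N2* = 891 - 0.522·196 = 788.

N1* ≈ 196, N2* ≈ 788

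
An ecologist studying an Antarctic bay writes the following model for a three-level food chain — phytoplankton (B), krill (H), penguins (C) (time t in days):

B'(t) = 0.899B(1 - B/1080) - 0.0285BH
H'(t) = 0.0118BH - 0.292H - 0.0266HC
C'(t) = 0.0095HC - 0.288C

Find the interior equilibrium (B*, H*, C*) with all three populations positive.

B* ≈ 42, H* ≈ 30.3, C* ≈ 7.67

From dC/dt = 0: 0.0095H* = 0.288, so H* = 30.3.
From dB/dt = 0: 0.899(1 - B*/1080) = 0.0285·30.3, giving B* = 1080·(1 - 0.961) = 42.
From dH/dt = 0: 0.0118·42 - 0.292 = 0.0266C*, so C* = 0.204/0.0266 = 7.67.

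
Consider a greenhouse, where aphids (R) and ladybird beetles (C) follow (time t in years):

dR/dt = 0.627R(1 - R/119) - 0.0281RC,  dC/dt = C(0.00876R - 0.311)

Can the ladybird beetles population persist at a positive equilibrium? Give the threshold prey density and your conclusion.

Threshold R = 35.5; K > 35.5, so yes, the predator persists.

The predator equation gives dC/dt > 0 only when R > 0.311/0.00876 = 35.5.
Without the predator, R → K = 119. Since 119 > 35.5, the predator can invade and persist.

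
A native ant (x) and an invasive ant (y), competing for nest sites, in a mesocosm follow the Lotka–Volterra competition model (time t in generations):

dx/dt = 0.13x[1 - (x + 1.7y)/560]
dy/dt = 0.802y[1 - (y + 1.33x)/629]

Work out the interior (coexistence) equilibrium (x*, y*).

Setting both brackets to zero gives the nullclines x + 1.7y = 560 and 1.33x + y = 629.
Substituting y = 629 - 1.33x into the first: x(1 - 1.7·1.33) = 560 - 1.7·629.
So x* = -509/-1.26 = 404, and then y* = 629 - 1.33·404 = 91.8.

x* ≈ 404, y* ≈ 91.8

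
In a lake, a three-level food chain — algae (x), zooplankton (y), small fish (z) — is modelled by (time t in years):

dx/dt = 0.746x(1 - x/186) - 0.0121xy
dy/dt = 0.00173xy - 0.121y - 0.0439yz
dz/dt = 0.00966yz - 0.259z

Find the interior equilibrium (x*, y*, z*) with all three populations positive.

x* ≈ 105, y* ≈ 26.8, z* ≈ 1.39

From dz/dt = 0: 0.00966y* = 0.259, so y* = 26.8.
From dx/dt = 0: 0.746(1 - x*/186) = 0.0121·26.8, giving x* = 186·(1 - 0.435) = 105.
From dy/dt = 0: 0.00173·105 - 0.121 = 0.0439z*, so z* = 0.0608/0.0439 = 1.39.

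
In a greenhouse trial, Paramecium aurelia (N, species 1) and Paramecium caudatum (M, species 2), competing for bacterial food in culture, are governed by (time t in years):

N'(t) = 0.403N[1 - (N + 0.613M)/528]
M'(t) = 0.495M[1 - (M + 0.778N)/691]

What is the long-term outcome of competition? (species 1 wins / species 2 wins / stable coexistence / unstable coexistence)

stable coexistence

Compare the nullcline intercepts: K1/α12 = 528/0.613 = 861 > K2 = 691; K2/α21 = 691/0.778 = 888 > K1 = 528.
Since both inequalities hold, each species can invade when rare, so the interior equilibrium is stable.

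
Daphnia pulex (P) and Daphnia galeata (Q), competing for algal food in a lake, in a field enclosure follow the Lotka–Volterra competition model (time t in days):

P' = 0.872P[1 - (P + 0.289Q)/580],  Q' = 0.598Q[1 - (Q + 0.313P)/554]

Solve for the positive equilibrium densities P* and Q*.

Setting both brackets to zero gives the nullclines P + 0.289Q = 580 and 0.313P + Q = 554.
Substituting Q = 554 - 0.313P into the first: P(1 - 0.289·0.313) = 580 - 0.289·554.
So P* = 420/0.91 = 462, and then Q* = 554 - 0.313·462 = 410.

P* ≈ 462, Q* ≈ 410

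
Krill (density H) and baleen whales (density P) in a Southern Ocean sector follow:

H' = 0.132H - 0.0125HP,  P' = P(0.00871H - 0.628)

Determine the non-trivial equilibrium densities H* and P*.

H* ≈ 72.1, P* ≈ 10.6

Set dP/dt = 0 with P > 0: 0.00871H - 0.628 = 0, so H* = 0.628/0.00871 = 72.1.
Set dH/dt = 0 with H > 0: 0.132 - 0.0125P = 0, so P* = 0.132/0.0125 = 10.6.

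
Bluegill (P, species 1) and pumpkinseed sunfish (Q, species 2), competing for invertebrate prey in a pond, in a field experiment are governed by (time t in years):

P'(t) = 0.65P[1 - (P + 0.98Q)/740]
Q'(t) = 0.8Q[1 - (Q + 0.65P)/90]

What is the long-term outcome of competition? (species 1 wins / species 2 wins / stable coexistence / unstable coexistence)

species 1 excludes species 2

Compare the nullcline intercepts: K1/α12 = 740/0.98 = 755 > K2 = 90; K2/α21 = 90/0.65 = 138 < K1 = 740.
Since the inequalities point opposite ways, species 1 can invade but species 2 cannot.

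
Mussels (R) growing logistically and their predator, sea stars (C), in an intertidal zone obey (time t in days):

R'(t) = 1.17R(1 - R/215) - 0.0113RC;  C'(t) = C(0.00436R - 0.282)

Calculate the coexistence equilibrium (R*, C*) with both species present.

R* ≈ 64.7, C* ≈ 72.4

From dC/dt = 0 with C > 0: 0.00436R* = 0.282, so R* = 64.7.
Substitute into dR/dt = 0: 1.17(1 - 64.7/215) = 0.0113C*.
The bracket is 0.699, giving C* = 0.818/0.0113 = 72.4.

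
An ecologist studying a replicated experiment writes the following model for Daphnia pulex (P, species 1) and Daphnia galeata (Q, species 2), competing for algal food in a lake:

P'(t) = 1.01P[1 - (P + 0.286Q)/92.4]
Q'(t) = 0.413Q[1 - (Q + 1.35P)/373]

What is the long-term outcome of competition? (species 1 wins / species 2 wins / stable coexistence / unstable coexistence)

species 2 excludes species 1

Compare the nullcline intercepts: K1/α12 = 92.4/0.286 = 323 < K2 = 373; K2/α21 = 373/1.35 = 276 > K1 = 92.4.
Since the inequalities point opposite ways, species 2 can invade but species 1 cannot.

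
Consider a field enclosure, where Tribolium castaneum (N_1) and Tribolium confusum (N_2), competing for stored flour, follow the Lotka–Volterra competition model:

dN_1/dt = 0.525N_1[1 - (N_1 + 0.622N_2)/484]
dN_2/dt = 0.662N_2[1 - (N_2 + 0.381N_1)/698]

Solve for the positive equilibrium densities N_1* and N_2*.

Setting both brackets to zero gives the nullclines N_1 + 0.622N_2 = 484 and 0.381N_1 + N_2 = 698.
Substituting N_2 = 698 - 0.381N_1 into the first: N_1(1 - 0.622·0.381) = 484 - 0.622·698.
So N_1* = 49.8/0.763 = 65.3, and then N_2* = 698 - 0.381·65.3 = 673.

N_1* ≈ 65.3, N_2* ≈ 673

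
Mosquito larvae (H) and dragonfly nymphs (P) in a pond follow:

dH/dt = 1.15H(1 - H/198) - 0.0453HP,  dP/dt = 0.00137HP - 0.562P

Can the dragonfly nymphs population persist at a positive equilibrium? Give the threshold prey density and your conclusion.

Threshold H = 410; K < 410, so no, the predator goes extinct.

The predator equation gives dP/dt > 0 only when H > 0.562/0.00137 = 410.
Without the predator, H → K = 198. Since 198 < 410, the predator cannot invade.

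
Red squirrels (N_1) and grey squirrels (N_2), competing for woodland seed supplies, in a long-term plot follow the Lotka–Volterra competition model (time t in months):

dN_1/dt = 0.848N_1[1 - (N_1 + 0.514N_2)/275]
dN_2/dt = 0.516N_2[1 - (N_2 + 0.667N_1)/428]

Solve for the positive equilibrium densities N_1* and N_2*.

N_1* ≈ 83.7, N_2* ≈ 372

Setting both brackets to zero gives the nullclines N_1 + 0.514N_2 = 275 and 0.667N_1 + N_2 = 428.
Substituting N_2 = 428 - 0.667N_1 into the first: N_1(1 - 0.514·0.667) = 275 - 0.514·428.
So N_1* = 55/0.657 = 83.7, and then N_2* = 428 - 0.667·83.7 = 372.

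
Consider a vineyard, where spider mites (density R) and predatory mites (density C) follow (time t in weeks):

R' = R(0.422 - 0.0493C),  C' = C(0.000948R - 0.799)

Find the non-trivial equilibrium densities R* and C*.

Set dC/dt = 0 with C > 0: 0.000948R - 0.799 = 0, so R* = 0.799/0.000948 = 843.
Set dR/dt = 0 with R > 0: 0.422 - 0.0493C = 0, so C* = 0.422/0.0493 = 8.56.

R* ≈ 843, C* ≈ 8.56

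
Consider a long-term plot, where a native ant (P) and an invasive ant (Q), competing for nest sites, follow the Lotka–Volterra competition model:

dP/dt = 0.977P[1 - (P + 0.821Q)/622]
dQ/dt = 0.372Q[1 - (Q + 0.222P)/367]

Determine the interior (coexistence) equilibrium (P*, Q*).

P* ≈ 392, Q* ≈ 280

Setting both brackets to zero gives the nullclines P + 0.821Q = 622 and 0.222P + Q = 367.
Substituting Q = 367 - 0.222P into the first: P(1 - 0.821·0.222) = 622 - 0.821·367.
So P* = 321/0.818 = 392, and then Q* = 367 - 0.222·392 = 280.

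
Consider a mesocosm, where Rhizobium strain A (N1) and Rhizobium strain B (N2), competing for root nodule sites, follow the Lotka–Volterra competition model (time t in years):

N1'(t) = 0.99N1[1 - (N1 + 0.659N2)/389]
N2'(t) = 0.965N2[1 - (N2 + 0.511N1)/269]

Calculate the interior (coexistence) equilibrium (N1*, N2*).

Setting both brackets to zero gives the nullclines N1 + 0.659N2 = 389 and 0.511N1 + N2 = 269.
Substituting N2 = 269 - 0.511N1 into the first: N1(1 - 0.659·0.511) = 389 - 0.659·269.
So N1* = 212/0.663 = 319, and then N2* = 269 - 0.511·319 = 106.

N1* ≈ 319, N2* ≈ 106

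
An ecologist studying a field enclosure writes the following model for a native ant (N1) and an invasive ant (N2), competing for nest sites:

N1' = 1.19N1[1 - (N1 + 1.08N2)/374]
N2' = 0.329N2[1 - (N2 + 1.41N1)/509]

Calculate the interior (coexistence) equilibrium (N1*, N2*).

Setting both brackets to zero gives the nullclines N1 + 1.08N2 = 374 and 1.41N1 + N2 = 509.
Substituting N2 = 509 - 1.41N1 into the first: N1(1 - 1.08·1.41) = 374 - 1.08·509.
So N1* = -176/-0.523 = 336, and then N2* = 509 - 1.41·336 = 35.1.

N1* ≈ 336, N2* ≈ 35.1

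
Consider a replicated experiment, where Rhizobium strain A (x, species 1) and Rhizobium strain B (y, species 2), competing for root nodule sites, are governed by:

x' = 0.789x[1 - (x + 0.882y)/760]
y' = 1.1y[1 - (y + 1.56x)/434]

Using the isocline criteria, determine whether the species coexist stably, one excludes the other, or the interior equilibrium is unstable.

Compare the nullcline intercepts: K1/α12 = 760/0.882 = 862 > K2 = 434; K2/α21 = 434/1.56 = 278 < K1 = 760.
Since the inequalities point opposite ways, species 1 can invade but species 2 cannot.

species 1 excludes species 2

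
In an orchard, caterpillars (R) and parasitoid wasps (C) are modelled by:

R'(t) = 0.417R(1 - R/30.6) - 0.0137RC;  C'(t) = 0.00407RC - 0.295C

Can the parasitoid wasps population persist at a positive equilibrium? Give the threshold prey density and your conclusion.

Threshold R = 72.5; K < 72.5, so no, the predator goes extinct.

The predator equation gives dC/dt > 0 only when R > 0.295/0.00407 = 72.5.
Without the predator, R → K = 30.6. Since 30.6 < 72.5, the predator cannot invade.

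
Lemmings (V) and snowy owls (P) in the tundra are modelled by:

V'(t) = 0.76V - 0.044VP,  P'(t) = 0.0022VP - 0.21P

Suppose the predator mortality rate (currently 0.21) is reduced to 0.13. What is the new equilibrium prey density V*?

At the interior fixed point, setting dP/dt = 0 with P > 0 fixes V* = (predator death rate)/(VP coefficient) — independent of the other coefficients.
With the change, V* = 0.13/0.0022 = 59.1; it falls from 95.5.

V* ≈ 59.1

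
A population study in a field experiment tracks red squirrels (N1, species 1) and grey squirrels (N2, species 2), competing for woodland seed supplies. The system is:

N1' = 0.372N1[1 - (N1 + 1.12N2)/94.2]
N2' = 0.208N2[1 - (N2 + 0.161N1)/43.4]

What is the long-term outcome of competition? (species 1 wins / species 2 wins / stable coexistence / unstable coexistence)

Compare the nullcline intercepts: K1/α12 = 94.2/1.12 = 84.1 > K2 = 43.4; K2/α21 = 43.4/0.161 = 270 > K1 = 94.2.
Since both inequalities hold, each species can invade when rare, so the interior equilibrium is stable.

stable coexistence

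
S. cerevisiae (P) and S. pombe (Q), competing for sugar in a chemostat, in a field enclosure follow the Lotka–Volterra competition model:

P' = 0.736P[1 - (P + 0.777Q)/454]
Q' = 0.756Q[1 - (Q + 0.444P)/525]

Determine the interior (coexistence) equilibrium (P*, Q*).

P* ≈ 70.3, Q* ≈ 494

Setting both brackets to zero gives the nullclines P + 0.777Q = 454 and 0.444P + Q = 525.
Substituting Q = 525 - 0.444P into the first: P(1 - 0.777·0.444) = 454 - 0.777·525.
So P* = 46.1/0.655 = 70.3, and then Q* = 525 - 0.444·70.3 = 494.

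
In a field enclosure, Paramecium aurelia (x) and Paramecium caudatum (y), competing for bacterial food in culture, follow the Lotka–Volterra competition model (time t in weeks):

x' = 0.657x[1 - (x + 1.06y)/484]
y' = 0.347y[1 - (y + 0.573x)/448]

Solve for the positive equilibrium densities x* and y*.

Setting both brackets to zero gives the nullclines x + 1.06y = 484 and 0.573x + y = 448.
Substituting y = 448 - 0.573x into the first: x(1 - 1.06·0.573) = 484 - 1.06·448.
So x* = 9.12/0.393 = 23.2, and then y* = 448 - 0.573·23.2 = 435.

x* ≈ 23.2, y* ≈ 435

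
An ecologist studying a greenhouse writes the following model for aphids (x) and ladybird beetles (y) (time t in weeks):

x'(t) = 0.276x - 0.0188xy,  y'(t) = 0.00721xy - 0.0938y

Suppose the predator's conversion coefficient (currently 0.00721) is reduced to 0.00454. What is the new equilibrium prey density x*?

x* ≈ 20.7

At the interior fixed point, setting dy/dt = 0 with y > 0 fixes x* = (predator death rate)/(xy coefficient) — independent of the other coefficients.
With the change, x* = 0.0938/0.00454 = 20.7; it rises from 13.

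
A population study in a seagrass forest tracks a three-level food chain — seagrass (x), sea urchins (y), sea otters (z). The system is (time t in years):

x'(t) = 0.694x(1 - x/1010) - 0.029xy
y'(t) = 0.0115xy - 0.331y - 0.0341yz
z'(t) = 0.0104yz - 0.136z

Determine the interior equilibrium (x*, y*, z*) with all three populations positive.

x* ≈ 458, y* ≈ 13.1, z* ≈ 145

From dz/dt = 0: 0.0104y* = 0.136, so y* = 13.1.
From dx/dt = 0: 0.694(1 - x*/1010) = 0.029·13.1, giving x* = 1010·(1 - 0.546) = 458.
From dy/dt = 0: 0.0115·458 - 0.331 = 0.0341z*, so z* = 4.94/0.0341 = 145.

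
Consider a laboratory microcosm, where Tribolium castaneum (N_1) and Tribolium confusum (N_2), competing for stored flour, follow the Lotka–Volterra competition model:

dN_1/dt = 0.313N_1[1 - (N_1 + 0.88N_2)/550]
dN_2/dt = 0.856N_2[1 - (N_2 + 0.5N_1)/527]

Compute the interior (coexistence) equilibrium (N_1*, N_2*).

N_1* ≈ 154, N_2* ≈ 450

Setting both brackets to zero gives the nullclines N_1 + 0.88N_2 = 550 and 0.5N_1 + N_2 = 527.
Substituting N_2 = 527 - 0.5N_1 into the first: N_1(1 - 0.88·0.5) = 550 - 0.88·527.
So N_1* = 86.2/0.56 = 154, and then N_2* = 527 - 0.5·154 = 450.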